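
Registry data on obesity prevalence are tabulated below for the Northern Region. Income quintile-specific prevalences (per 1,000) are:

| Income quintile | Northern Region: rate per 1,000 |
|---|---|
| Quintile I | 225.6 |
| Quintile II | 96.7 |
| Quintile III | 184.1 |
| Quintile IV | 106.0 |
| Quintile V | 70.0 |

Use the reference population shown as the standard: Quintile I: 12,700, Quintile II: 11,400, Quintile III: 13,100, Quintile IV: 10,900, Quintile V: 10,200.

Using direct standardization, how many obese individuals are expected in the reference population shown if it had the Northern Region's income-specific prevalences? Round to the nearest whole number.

Expected obese individuals = Σ (standard pop × income-specific rate ÷ 1,000)
= 12,700×225.6/1,000 + 11,400×96.7/1,000 + 13,100×184.1/1,000 + 10,900×106.0/1,000 + 10,200×70.0/1,000
= 2865.12 + 1102.38 + 2411.71 + 1155.40 + 714.00 = 8248.61.

8249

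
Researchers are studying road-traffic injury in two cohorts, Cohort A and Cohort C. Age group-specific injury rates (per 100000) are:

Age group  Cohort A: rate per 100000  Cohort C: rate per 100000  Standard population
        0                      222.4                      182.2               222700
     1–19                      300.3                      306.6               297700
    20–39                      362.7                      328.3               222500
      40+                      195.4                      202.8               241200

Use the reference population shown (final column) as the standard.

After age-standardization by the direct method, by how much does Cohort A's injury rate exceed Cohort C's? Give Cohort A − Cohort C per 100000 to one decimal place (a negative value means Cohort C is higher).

Standard total = 984100; weights = 0.2263, 0.3025, 0.2261, 0.2451.
Cohort A: 0.2263×222.4 + 0.3025×300.3 + 0.2261×362.7 + 0.2451×195.4 = 271.0690 per 100000.
Cohort C: 0.2263×182.2 + 0.3025×306.6 + 0.2261×328.3 + 0.2451×202.8 = 257.9137 per 100000.
Difference = 271.0690 − 257.9137 = 13.1553.

13.2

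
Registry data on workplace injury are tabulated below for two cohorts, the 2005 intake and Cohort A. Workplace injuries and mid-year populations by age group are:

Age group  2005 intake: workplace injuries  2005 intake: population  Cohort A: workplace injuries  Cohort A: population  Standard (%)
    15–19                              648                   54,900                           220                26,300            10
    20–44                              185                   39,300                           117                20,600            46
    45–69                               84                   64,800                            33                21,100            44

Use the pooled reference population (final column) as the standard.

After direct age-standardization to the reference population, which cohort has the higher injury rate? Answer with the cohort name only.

Cohort A

Age-specific rates per 10,000 for the 2005 intake: 118.03, 47.07, 12.96.
For Cohort A: 83.65, 56.80, 15.64.
Standard weights: 0.10, 0.46, 0.44.
The 2005 intake: 0.1000×118.03 + 0.4600×47.07 + 0.4400×12.96 = 39.1609 per 10,000.
Cohort A: 0.1000×83.65 + 0.4600×56.80 + 0.4400×15.64 = 41.3727 per 10,000.
The crude rates (57.67 vs 54.41) would put the 2005 intake higher, but that reflects its age composition; once standardized to a common age structure, Cohort A has the higher underlying rate.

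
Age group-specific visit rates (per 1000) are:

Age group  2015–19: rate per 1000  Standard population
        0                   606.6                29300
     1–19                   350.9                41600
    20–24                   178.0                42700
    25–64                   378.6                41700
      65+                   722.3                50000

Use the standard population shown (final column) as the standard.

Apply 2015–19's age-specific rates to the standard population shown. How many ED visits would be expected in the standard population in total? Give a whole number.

Expected ED visits = Σ (standard pop × age-specific rate ÷ 1000)
= 29300×606.6/1000 + 41600×350.9/1000 + 42700×178.0/1000 + 41700×378.6/1000 + 50000×722.3/1000
= 17773.38 + 14597.44 + 7600.60 + 15787.62 + 36115.00 = 91874.04.

91874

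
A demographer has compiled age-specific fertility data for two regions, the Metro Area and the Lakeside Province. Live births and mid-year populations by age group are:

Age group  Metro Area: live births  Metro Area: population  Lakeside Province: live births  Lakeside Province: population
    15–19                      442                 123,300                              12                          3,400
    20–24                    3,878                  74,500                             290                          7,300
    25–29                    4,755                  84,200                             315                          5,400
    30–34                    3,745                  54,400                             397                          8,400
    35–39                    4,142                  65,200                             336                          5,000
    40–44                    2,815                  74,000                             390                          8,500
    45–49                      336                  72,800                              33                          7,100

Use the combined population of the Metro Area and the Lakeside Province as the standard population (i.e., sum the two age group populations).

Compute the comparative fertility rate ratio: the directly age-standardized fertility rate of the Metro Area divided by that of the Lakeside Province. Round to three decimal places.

Age-specific rates per 1,000 for the Metro Area: 3.585, 52.054, 56.473, 68.842, 63.528, 38.041, 4.615.
For the Lakeside Province: 3.529, 39.726, 58.333, 47.262, 67.200, 45.882, 4.648.
Combined standard total = 593,500; weights = 0.2135, 0.1378, 0.1510, 0.1058, 0.1183, 0.1390, 0.1346.
The Metro Area: 0.2135×3.585 + 0.1378×52.054 + 0.1510×56.473 + 0.1058×68.842 + 0.1183×63.528 + 0.1390×38.041 + 0.1346×4.615 = 37.1730 per 1,000.
The Lakeside Province: 0.2135×3.529 + 0.1378×39.726 + 0.1510×58.333 + 0.1058×47.262 + 0.1183×67.200 + 0.1390×45.882 + 0.1346×4.648 = 34.9883 per 1,000.
Ratio = 37.1730 ÷ 34.9883 = 1.06244.

1.062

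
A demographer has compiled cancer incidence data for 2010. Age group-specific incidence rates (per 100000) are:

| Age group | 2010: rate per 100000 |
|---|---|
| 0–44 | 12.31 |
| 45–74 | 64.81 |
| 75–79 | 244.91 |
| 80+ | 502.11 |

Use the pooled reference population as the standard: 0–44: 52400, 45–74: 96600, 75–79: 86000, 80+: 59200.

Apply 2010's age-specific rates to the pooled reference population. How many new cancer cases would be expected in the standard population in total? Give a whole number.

577

Expected new cancer cases = Σ (standard pop × age-specific rate ÷ 100000)
= 52400×12.31/100000 + 96600×64.81/100000 + 86000×244.91/100000 + 59200×502.11/100000
= 6.45 + 62.61 + 210.62 + 297.25 = 576.93.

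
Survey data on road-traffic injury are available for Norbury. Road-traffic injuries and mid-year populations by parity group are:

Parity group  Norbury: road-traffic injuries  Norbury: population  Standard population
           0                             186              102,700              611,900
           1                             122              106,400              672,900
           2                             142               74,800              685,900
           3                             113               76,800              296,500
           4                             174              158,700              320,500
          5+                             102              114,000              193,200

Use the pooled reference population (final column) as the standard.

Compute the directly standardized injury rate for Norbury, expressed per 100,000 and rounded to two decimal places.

Parity-specific rates per 100,000 for Norbury: 181.11, 114.66, 189.84, 147.14, 109.64, 89.47.
Standard total = 2,780,900; weights = 0.2200, 0.2420, 0.2466, 0.1066, 0.1153, 0.0695.
Standardized rate: 0.2200×181.11 + 0.2420×114.66 + 0.2466×189.84 + 0.1066×147.14 + 0.1153×109.64 + 0.0695×89.47 = 148.9589 per 100,000.

148.96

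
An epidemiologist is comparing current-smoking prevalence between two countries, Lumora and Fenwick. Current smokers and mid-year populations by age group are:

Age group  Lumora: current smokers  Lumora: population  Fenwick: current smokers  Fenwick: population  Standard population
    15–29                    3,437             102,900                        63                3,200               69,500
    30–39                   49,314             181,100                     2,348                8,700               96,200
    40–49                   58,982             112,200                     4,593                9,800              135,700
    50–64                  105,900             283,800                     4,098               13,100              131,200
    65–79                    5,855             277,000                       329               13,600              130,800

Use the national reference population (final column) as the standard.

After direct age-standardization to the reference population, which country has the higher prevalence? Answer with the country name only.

Age-specific rates per 1,000 for Lumora: 33.401, 272.303, 525.686, 373.150, 21.137.
For Fenwick: 19.688, 269.885, 468.673, 312.824, 24.191.
Standard total = 563,400; weights = 0.1234, 0.1707, 0.2409, 0.2329, 0.2322.
Lumora: 0.1234×33.401 + 0.1707×272.303 + 0.2409×525.686 + 0.2329×373.150 + 0.2322×21.137 = 269.0354 per 1,000.
Fenwick: 0.1234×19.688 + 0.1707×269.885 + 0.2409×468.673 + 0.2329×312.824 + 0.2322×24.191 = 239.8598 per 1,000.
The crude rates (233.53 vs 236.18) would put Fenwick higher, but that reflects its age composition; once standardized to a common age structure, Lumora has the higher underlying rate.

Lumora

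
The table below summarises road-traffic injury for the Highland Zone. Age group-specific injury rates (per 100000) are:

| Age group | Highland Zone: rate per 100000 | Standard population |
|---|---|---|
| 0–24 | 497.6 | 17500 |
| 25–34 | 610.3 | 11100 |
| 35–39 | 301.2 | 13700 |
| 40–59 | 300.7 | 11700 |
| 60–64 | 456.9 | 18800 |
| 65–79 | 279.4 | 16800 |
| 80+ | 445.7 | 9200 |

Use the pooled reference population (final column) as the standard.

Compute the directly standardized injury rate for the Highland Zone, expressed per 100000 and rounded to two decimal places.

410.03

Standard total = 98800; weights = 0.1771, 0.1123, 0.1387, 0.1184, 0.1903, 0.1700, 0.0931.
Standardized rate: 0.1771×497.6 + 0.1123×610.3 + 0.1387×301.2 + 0.1184×300.7 + 0.1903×456.9 + 0.1700×279.4 + 0.0931×445.7 = 410.0308 per 100000.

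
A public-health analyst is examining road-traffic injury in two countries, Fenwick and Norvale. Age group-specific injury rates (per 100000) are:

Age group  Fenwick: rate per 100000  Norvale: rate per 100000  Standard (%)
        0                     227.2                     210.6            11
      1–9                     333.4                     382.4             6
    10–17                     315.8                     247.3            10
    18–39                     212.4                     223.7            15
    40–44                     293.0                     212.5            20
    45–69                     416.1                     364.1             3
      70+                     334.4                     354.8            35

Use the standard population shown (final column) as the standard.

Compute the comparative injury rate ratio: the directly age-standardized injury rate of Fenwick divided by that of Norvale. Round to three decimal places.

Standard weights: 0.11, 0.06, 0.10, 0.15, 0.20, 0.03, 0.35.
Fenwick: 0.1100×227.2 + 0.0600×333.4 + 0.1000×315.8 + 0.1500×212.4 + 0.2000×293.0 + 0.0300×416.1 + 0.3500×334.4 = 296.5590 per 100000.
Norvale: 0.1100×210.6 + 0.0600×382.4 + 0.1000×247.3 + 0.1500×223.7 + 0.2000×212.5 + 0.0300×364.1 + 0.3500×354.8 = 281.9980 per 100000.
Ratio = 296.5590 ÷ 281.9980 = 1.05164.

1.052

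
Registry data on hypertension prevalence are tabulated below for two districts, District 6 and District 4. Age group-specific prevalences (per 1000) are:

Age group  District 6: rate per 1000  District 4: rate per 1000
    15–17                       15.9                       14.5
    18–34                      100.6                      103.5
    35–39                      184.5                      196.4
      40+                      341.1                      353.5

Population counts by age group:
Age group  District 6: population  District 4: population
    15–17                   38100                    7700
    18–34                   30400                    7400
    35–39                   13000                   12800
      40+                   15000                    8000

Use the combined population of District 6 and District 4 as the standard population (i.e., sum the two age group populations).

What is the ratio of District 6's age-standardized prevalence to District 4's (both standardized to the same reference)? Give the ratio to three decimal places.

0.964

Combined standard total = 132400; weights = 0.3459, 0.2855, 0.1949, 0.1737.
District 6: 0.3459×15.9 + 0.2855×100.6 + 0.1949×184.5 + 0.1737×341.1 = 129.4282 per 1000.
District 4: 0.3459×14.5 + 0.2855×103.5 + 0.1949×196.4 + 0.1737×353.5 = 134.2449 per 1000.
Ratio = 129.4282 ÷ 134.2449 = 0.96412.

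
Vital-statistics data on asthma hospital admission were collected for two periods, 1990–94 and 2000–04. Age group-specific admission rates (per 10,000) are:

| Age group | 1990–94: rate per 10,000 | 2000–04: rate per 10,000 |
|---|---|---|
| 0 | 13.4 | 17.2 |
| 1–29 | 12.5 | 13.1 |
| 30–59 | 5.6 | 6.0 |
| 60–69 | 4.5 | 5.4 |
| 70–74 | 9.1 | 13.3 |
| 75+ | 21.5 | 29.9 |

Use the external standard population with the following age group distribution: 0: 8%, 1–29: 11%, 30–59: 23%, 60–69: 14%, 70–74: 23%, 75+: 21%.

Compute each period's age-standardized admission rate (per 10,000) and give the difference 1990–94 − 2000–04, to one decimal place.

-3.3

Standard weights: 0.08, 0.11, 0.23, 0.14, 0.23, 0.21.
1990–94: 0.0800×13.4 + 0.1100×12.5 + 0.2300×5.6 + 0.1400×4.5 + 0.2300×9.1 + 0.2100×21.5 = 10.9730 per 10,000.
2000–04: 0.0800×17.2 + 0.1100×13.1 + 0.2300×6.0 + 0.1400×5.4 + 0.2300×13.3 + 0.2100×29.9 = 14.2910 per 10,000.
Difference = 10.9730 − 14.2910 = -3.3180.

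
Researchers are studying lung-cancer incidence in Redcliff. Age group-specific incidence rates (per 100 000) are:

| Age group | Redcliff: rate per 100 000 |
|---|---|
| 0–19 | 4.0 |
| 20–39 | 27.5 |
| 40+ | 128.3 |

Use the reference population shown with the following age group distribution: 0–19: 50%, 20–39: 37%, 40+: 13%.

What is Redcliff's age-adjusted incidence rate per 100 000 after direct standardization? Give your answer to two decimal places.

Standard weights: 0.50, 0.37, 0.13.
Standardized rate: 0.5000×4.0 + 0.3700×27.5 + 0.1300×128.3 = 28.8540 per 100 000.

28.85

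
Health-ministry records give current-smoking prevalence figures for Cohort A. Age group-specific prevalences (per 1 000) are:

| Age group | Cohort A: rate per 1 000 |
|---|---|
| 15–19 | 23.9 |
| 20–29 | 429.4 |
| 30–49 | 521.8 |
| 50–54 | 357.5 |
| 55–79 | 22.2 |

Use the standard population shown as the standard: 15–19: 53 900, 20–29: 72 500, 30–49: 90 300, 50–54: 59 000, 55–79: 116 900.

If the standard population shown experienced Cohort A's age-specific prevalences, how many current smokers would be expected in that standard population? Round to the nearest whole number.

103226

Expected current smokers = Σ (standard pop × age-specific rate ÷ 1 000)
= 53 900×23.9/1 000 + 72 500×429.4/1 000 + 90 300×521.8/1 000 + 59 000×357.5/1 000 + 116 900×22.2/1 000
= 1288.21 + 31131.50 + 47118.54 + 21092.50 + 2595.18 = 103225.93.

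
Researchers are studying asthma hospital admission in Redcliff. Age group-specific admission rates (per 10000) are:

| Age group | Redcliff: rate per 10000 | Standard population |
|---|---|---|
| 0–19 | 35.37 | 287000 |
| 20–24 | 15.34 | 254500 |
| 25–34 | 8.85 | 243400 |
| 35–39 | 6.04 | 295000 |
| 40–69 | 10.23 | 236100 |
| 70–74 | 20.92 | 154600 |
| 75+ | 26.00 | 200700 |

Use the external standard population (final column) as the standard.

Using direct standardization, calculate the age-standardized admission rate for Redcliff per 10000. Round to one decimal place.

17.3

Standard total = 1671300; weights = 0.1717, 0.1523, 0.1456, 0.1765, 0.1413, 0.0925, 0.1201.
Standardized rate: 0.1717×35.37 + 0.1523×15.34 + 0.1456×8.85 + 0.1765×6.04 + 0.1413×10.23 + 0.0925×20.92 + 0.1201×26.00 = 17.2673 per 10000.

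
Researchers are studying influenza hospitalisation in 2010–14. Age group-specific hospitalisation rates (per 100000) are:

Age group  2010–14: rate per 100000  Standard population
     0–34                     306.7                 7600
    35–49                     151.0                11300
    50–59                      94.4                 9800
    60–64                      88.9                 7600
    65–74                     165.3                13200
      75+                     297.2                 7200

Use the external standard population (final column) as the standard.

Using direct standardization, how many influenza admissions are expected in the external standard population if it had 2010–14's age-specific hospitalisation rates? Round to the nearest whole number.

Expected influenza admissions = Σ (standard pop × age-specific rate ÷ 100000)
= 7600×306.7/100000 + 11300×151.0/100000 + 9800×94.4/100000 + 7600×88.9/100000 + 13200×165.3/100000 + 7200×297.2/100000
= 23.31 + 17.06 + 9.25 + 6.76 + 21.82 + 21.40 = 99.60.

100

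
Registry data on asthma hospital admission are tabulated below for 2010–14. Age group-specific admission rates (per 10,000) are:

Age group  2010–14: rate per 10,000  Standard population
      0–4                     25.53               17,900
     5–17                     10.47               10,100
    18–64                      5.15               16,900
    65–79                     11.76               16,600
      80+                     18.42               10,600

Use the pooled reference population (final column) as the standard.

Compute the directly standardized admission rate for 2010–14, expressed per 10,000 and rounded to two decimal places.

14.43

Standard total = 72,100; weights = 0.2483, 0.1401, 0.2344, 0.2302, 0.1470.
Standardized rate: 0.2483×25.53 + 0.1401×10.47 + 0.2344×5.15 + 0.2302×11.76 + 0.1470×18.42 = 14.4277 per 10,000.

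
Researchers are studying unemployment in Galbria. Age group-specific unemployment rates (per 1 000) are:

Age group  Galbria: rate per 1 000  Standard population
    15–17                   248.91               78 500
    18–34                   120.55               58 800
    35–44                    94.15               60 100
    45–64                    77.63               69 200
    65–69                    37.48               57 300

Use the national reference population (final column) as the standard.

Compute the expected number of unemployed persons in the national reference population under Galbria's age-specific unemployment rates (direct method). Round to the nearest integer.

39806

Expected unemployed persons = Σ (standard pop × age-specific rate ÷ 1 000)
= 78 500×248.91/1 000 + 58 800×120.55/1 000 + 60 100×94.15/1 000 + 69 200×77.63/1 000 + 57 300×37.48/1 000
= 19539.44 + 7088.34 + 5658.41 + 5372.00 + 2147.60 = 39805.79.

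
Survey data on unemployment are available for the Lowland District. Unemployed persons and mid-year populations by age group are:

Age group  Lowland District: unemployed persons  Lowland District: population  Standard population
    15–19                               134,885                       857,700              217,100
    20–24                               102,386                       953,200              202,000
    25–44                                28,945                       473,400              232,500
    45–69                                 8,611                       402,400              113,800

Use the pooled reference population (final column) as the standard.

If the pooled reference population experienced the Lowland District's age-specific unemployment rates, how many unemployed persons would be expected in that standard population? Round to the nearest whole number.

Age-specific rates per 1,000 for the Lowland District: 157.264, 107.413, 61.143, 21.399.
Expected unemployed persons = Σ (standard pop × age-specific rate ÷ 1,000)
= 217,100×157.264/1,000 + 202,000×107.413/1,000 + 232,500×61.143/1,000 + 113,800×21.399/1,000
= 34141.93 + 21697.41 + 14215.70 + 2435.22 = 72490.26.

72490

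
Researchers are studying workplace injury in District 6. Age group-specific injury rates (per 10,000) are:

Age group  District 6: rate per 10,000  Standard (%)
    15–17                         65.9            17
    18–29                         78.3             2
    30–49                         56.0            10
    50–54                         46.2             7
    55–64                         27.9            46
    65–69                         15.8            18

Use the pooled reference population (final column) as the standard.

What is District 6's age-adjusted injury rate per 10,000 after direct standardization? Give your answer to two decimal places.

37.28

Standard weights: 0.17, 0.02, 0.10, 0.07, 0.46, 0.18.
Standardized rate: 0.1700×65.9 + 0.0200×78.3 + 0.1000×56.0 + 0.0700×46.2 + 0.4600×27.9 + 0.1800×15.8 = 37.2810 per 10,000.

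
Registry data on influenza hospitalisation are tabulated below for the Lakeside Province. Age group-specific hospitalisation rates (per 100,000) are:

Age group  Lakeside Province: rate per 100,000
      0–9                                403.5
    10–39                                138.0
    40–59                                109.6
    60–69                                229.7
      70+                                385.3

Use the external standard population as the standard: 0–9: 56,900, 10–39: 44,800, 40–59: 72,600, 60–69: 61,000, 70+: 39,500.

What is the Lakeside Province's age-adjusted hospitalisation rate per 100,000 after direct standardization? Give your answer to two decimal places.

Standard total = 274,800; weights = 0.2071, 0.1630, 0.2642, 0.2220, 0.1437.
Standardized rate: 0.2071×403.5 + 0.1630×138.0 + 0.2642×109.6 + 0.2220×229.7 + 0.1437×385.3 = 241.3739 per 100,000.

241.37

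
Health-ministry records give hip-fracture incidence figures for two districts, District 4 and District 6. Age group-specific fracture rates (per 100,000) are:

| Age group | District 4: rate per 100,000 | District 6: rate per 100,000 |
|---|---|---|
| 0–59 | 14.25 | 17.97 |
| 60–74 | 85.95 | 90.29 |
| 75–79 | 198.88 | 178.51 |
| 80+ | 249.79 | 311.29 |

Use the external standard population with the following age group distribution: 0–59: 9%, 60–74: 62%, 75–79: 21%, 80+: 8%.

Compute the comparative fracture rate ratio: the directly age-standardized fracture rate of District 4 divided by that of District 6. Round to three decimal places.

Standard weights: 0.09, 0.62, 0.21, 0.08.
District 4: 0.0900×14.25 + 0.6200×85.95 + 0.2100×198.88 + 0.0800×249.79 = 116.3195 per 100,000.
District 6: 0.0900×17.97 + 0.6200×90.29 + 0.2100×178.51 + 0.0800×311.29 = 119.9874 per 100,000.
Ratio = 116.3195 ÷ 119.9874 = 0.96943.

0.969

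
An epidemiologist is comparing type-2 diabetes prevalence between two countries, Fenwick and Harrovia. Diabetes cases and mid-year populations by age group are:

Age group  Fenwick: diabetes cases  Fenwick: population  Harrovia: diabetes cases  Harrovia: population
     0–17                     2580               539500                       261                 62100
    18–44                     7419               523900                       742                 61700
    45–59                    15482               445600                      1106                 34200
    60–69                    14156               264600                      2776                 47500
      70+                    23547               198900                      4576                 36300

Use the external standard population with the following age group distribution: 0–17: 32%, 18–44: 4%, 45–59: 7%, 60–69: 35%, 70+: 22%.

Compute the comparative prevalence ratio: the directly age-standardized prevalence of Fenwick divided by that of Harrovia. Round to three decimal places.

Age-specific rates per 1000 for Fenwick: 4.782, 14.161, 34.744, 53.500, 118.386.
For Harrovia: 4.203, 12.026, 32.339, 58.442, 126.061.
Standard weights: 0.32, 0.04, 0.07, 0.35, 0.22.
Fenwick: 0.3200×4.782 + 0.0400×14.161 + 0.0700×34.744 + 0.3500×53.500 + 0.2200×118.386 = 49.2987 per 1000.
Harrovia: 0.3200×4.203 + 0.0400×12.026 + 0.0700×32.339 + 0.3500×58.442 + 0.2200×126.061 = 52.2778 per 1000.
Ratio = 49.2987 ÷ 52.2778 = 0.94301.

0.943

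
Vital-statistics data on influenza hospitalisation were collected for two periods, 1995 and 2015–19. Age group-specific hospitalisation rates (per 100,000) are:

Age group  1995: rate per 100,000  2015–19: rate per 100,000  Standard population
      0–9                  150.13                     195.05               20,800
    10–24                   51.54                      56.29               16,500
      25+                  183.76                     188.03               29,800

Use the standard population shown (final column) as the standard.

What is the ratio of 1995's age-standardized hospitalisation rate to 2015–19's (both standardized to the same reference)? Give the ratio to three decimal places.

0.892

Standard total = 67,100; weights = 0.3100, 0.2459, 0.4441.
1995: 0.3100×150.13 + 0.2459×51.54 + 0.4441×183.76 = 140.8221 per 100,000.
2015–19: 0.3100×195.05 + 0.2459×56.29 + 0.4441×188.03 = 157.8110 per 100,000.
Ratio = 140.8221 ÷ 157.8110 = 0.89235.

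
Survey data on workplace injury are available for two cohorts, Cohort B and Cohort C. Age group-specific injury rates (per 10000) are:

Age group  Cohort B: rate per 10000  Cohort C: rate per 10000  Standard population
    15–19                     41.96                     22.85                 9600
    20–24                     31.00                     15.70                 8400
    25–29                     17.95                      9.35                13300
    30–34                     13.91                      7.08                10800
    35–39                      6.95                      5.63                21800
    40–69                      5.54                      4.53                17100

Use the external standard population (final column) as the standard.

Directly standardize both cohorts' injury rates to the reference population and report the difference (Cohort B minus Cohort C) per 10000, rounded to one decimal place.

Standard total = 81000; weights = 0.1185, 0.1037, 0.1642, 0.1333, 0.2691, 0.2111.
Cohort B: 0.1185×41.96 + 0.1037×31.00 + 0.1642×17.95 + 0.1333×13.91 + 0.2691×6.95 + 0.2111×5.54 = 16.0299 per 10000.
Cohort C: 0.1185×22.85 + 0.1037×15.70 + 0.1642×9.35 + 0.1333×7.08 + 0.2691×5.63 + 0.2111×4.53 = 9.2871 per 10000.
Difference = 16.0299 − 9.2871 = 6.7428.

6.7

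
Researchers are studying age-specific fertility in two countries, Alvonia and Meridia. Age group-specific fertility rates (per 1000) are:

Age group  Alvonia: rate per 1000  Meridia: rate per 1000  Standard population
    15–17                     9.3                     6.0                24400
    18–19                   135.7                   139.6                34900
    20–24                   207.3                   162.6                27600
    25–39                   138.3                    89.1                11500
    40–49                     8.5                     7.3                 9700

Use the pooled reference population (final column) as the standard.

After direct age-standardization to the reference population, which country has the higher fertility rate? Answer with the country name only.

Alvonia

Standard total = 108100; weights = 0.2257, 0.3228, 0.2553, 0.1064, 0.0897.
Alvonia: 0.2257×9.3 + 0.3228×135.7 + 0.2553×207.3 + 0.1064×138.3 + 0.0897×8.5 = 114.3130 per 1000.
Meridia: 0.2257×6.0 + 0.3228×139.6 + 0.2553×162.6 + 0.1064×89.1 + 0.0897×7.3 = 98.0727 per 1000.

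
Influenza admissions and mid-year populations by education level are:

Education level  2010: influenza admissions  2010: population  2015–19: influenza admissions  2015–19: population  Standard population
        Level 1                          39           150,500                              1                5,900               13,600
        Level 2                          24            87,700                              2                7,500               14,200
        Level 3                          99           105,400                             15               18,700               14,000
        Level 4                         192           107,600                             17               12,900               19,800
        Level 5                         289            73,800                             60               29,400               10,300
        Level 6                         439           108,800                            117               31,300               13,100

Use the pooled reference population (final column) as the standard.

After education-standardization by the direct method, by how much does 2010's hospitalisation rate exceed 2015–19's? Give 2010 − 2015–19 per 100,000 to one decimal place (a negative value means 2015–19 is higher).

Education-specific rates per 100,000 for 2010: 25.91, 27.37, 93.93, 178.44, 391.60, 403.49.
For 2015–19: 16.95, 26.67, 80.21, 131.78, 204.08, 373.80.
Standard total = 85,000; weights = 0.1600, 0.1671, 0.1647, 0.2329, 0.1212, 0.1541.
2010: 0.1600×25.91 + 0.1671×27.37 + 0.1647×93.93 + 0.2329×178.44 + 0.1212×391.60 + 0.1541×403.49 = 175.3920 per 100,000.
2015–19: 0.1600×16.95 + 0.1671×26.67 + 0.1647×80.21 + 0.2329×131.78 + 0.1212×204.08 + 0.1541×373.80 = 133.4155 per 100,000.
Difference = 175.3920 − 133.4155 = 41.9765.

42.0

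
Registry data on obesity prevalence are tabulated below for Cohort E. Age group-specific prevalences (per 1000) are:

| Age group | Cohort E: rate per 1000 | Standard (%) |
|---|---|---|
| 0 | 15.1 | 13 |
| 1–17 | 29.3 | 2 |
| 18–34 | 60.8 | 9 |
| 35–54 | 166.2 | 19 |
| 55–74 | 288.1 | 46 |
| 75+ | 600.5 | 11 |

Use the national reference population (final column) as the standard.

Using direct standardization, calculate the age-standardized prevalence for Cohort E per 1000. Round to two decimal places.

238.18

Standard weights: 0.13, 0.02, 0.09, 0.19, 0.46, 0.11.
Standardized rate: 0.1300×15.1 + 0.0200×29.3 + 0.0900×60.8 + 0.1900×166.2 + 0.4600×288.1 + 0.1100×600.5 = 238.1800 per 1000.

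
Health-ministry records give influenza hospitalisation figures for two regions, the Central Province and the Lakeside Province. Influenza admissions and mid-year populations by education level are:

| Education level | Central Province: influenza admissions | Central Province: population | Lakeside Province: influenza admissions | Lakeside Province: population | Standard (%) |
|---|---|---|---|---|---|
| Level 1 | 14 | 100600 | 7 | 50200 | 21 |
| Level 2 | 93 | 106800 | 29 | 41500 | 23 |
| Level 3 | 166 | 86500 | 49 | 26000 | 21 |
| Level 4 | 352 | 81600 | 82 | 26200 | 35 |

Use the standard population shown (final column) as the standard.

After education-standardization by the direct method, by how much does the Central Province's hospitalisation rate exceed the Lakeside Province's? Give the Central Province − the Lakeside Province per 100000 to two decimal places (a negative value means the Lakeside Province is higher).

Education-specific rates per 100000 for the Central Province: 13.92, 87.08, 191.91, 431.37.
For the Lakeside Province: 13.94, 69.88, 188.46, 312.98.
Standard weights: 0.21, 0.23, 0.21, 0.35.
The Central Province: 0.2100×13.92 + 0.2300×87.08 + 0.2100×191.91 + 0.3500×431.37 = 214.2315 per 100000.
The Lakeside Province: 0.2100×13.94 + 0.2300×69.88 + 0.2100×188.46 + 0.3500×312.98 = 168.1195 per 100000.
Difference = 214.2315 − 168.1195 = 46.1120.

46.11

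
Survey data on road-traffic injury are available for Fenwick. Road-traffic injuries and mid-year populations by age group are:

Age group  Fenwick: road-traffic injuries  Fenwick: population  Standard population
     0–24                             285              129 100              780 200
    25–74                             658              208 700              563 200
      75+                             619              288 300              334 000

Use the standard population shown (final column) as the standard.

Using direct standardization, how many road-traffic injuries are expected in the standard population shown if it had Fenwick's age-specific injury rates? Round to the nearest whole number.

4215

Age-specific rates per 100 000 for Fenwick: 220.76, 315.29, 214.71.
Expected road-traffic injuries = Σ (standard pop × age-specific rate ÷ 100 000)
= 780 200×220.76/100 000 + 563 200×315.29/100 000 + 334 000×214.71/100 000
= 1722.36 + 1775.69 + 717.12 = 4215.17.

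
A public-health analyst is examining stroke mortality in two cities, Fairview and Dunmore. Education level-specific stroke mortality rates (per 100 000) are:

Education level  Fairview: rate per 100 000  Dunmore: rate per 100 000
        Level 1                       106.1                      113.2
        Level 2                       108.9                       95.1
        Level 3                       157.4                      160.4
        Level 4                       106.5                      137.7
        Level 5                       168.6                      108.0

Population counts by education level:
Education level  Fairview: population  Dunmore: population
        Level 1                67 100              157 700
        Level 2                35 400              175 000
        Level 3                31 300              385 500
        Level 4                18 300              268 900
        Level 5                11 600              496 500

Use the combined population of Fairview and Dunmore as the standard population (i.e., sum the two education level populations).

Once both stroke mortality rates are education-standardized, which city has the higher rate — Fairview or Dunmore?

Fairview

Combined standard total = 1 647 300; weights = 0.1365, 0.1277, 0.2530, 0.1743, 0.3084.
Fairview: 0.1365×106.1 + 0.1277×108.9 + 0.2530×157.4 + 0.1743×106.5 + 0.3084×168.6 = 138.7851 per 100 000.
Dunmore: 0.1365×113.2 + 0.1277×95.1 + 0.2530×160.4 + 0.1743×137.7 + 0.3084×108.0 = 125.4983 per 100 000.
The crude rates (120.99 vs 126.03) would put Dunmore higher, but that reflects its education composition; once standardized to a common education structure, Fairview has the higher underlying rate.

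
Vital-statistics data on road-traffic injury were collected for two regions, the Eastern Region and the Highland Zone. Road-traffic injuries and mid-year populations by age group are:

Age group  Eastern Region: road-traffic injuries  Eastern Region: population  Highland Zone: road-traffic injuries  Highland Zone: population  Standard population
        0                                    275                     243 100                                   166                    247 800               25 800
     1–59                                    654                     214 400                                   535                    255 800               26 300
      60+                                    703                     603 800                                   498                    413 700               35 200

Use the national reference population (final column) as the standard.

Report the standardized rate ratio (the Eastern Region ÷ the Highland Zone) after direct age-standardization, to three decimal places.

Age-specific rates per 100 000 for the Eastern Region: 113.12, 305.04, 116.43.
For the Highland Zone: 66.99, 209.15, 120.38.
Standard total = 87 300; weights = 0.2955, 0.3013, 0.4032.
The Eastern Region: 0.2955×113.12 + 0.3013×305.04 + 0.4032×116.43 = 172.2720 per 100 000.
The Highland Zone: 0.2955×66.99 + 0.3013×209.15 + 0.4032×120.38 = 131.3424 per 100 000.
Ratio = 172.2720 ÷ 131.3424 = 1.31163.

1.312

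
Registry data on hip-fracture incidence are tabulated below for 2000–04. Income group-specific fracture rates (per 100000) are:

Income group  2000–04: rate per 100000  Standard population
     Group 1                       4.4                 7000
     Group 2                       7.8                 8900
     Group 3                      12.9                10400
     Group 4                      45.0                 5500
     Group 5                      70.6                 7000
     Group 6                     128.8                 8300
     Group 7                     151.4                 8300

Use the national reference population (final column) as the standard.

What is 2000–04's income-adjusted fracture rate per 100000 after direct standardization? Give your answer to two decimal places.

59.60

Standard total = 55400; weights = 0.1264, 0.1606, 0.1877, 0.0993, 0.1264, 0.1498, 0.1498.
Standardized rate: 0.1264×4.4 + 0.1606×7.8 + 0.1877×12.9 + 0.0993×45.0 + 0.1264×70.6 + 0.1498×128.8 + 0.1498×151.4 = 59.5982 per 100000.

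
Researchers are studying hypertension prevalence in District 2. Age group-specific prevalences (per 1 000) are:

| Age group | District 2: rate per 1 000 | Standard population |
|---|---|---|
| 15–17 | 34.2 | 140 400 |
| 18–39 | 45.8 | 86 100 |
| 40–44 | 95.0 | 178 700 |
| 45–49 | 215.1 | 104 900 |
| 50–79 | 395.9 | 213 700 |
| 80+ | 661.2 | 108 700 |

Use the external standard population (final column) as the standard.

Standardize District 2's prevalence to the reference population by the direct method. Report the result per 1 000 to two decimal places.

245.96

Standard total = 832 500; weights = 0.1686, 0.1034, 0.2147, 0.1260, 0.2567, 0.1306.
Standardized rate: 0.1686×34.2 + 0.1034×45.8 + 0.2147×95.0 + 0.1260×215.1 + 0.2567×395.9 + 0.1306×661.2 = 245.9601 per 1 000.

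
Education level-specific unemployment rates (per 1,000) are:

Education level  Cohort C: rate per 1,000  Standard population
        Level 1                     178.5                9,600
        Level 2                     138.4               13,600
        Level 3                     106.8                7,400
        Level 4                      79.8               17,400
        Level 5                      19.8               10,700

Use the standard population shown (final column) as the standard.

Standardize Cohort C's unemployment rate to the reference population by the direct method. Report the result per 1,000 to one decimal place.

102.0

Standard total = 58,700; weights = 0.1635, 0.2317, 0.1261, 0.2964, 0.1823.
Standardized rate: 0.1635×178.5 + 0.2317×138.4 + 0.1261×106.8 + 0.2964×79.8 + 0.1823×19.8 = 101.9853 per 1,000.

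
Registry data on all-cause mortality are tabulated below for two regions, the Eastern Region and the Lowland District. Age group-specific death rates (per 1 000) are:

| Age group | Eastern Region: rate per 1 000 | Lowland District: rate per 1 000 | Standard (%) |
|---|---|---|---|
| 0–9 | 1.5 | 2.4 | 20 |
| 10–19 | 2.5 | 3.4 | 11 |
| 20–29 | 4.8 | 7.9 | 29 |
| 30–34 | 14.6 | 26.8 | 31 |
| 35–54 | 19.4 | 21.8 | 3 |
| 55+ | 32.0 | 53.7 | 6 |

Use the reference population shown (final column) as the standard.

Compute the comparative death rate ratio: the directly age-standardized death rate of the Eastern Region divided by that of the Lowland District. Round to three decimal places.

Standard weights: 0.20, 0.11, 0.29, 0.31, 0.03, 0.06.
The Eastern Region: 0.2000×1.5 + 0.1100×2.5 + 0.2900×4.8 + 0.3100×14.6 + 0.0300×19.4 + 0.0600×32.0 = 8.9950 per 1 000.
The Lowland District: 0.2000×2.4 + 0.1100×3.4 + 0.2900×7.9 + 0.3100×26.8 + 0.0300×21.8 + 0.0600×53.7 = 15.3290 per 1 000.
Ratio = 8.9950 ÷ 15.3290 = 0.58680.

0.587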